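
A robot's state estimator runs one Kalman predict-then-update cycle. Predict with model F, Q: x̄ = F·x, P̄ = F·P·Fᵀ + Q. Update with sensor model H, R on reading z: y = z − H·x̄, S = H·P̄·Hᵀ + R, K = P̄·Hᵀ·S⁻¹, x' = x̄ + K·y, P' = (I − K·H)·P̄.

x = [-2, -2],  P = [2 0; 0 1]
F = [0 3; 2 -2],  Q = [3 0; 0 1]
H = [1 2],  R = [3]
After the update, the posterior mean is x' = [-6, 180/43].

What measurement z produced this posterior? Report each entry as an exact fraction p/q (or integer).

z = [3]

x̄ = F·x = [-6, 0]
P̄ = F·P·Fᵀ + Q = [12 -6; -6 13]
S = H·P̄·Hᵀ + R = [43]
K = P̄·Hᵀ·S⁻¹ = [0; 20/43]
x' − x̄ = [0, 180/43] = K·y
y = (KᵀK)⁻¹·Kᵀ·(x' − x̄) = [9]
z = y + H·x̄ = [9] + [-6] = [3]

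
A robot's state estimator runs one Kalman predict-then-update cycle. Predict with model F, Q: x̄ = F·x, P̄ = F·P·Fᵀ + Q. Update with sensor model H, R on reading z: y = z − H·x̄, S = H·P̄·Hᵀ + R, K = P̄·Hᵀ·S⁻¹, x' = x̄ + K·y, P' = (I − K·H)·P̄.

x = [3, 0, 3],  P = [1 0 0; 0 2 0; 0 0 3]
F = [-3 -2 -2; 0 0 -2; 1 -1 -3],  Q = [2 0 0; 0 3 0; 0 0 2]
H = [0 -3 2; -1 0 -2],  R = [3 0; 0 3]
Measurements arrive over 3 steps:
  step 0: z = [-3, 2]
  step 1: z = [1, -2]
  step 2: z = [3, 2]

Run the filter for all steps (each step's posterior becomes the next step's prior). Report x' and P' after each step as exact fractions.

step 0: x̄ = F·x = [-15, -6, -6]
step 0: P̄ = F·P·Fᵀ + Q = [31 12 19; 12 15 18; 19 18 32]
step 0: y = z − H·x̄ = [-9, -25]
step 0: S = H·P̄·Hᵀ + R = [50 -22; -22 238]
step 0: K = P̄·Hᵀ·S⁻¹ = [-521/5708 -1703/5708; -1599/5708 -1299/5708; 277/5708 -1965/5708]
step 0: x' = x̄ + K·y = [-9589/1427, 6309/2854, 3096/1427]
step 0: P' = (I − K·H)·P̄ = [60483/5708 -17937/5708 -27687/5708; -17937/5708 8877/5708 10917/5708; -27687/5708 10917/5708 16791/5708]
step 1: x̄ = F·x = [16266/1427, -6192/1427, -44063/2854]
step 1: P̄ = F·P·Fᵀ + Q = [198283/5708 -27645/2854 -187359/5708; -27645/2854 21072/1427 88977/2854; -187359/5708 88977/2854 499393/5708]
step 1: y = z − H·x̄ = [26914/1427, -30651/1427]
step 1: S = H·P̄·Hᵀ + R = [159460/1427 -180250/1427; -180250/1427 1463543/5708]
step 1: K = P̄·Hᵀ·S⁻¹ = [-15631429/36235570 -47605/517651; -11551551/72471140 -146976/517651; 16712929/72471140 -228189/517651]
step 1: x' = x̄ + K·y = [94899566/18117785, -45180501/36235570, -29370218/18117785]
step 1: P' = (I − K·H)·P̄ = [394906098/18117785 -244306953/36235570 -389907573/36235570; -244306953/36235570 194999493/72471140 275171913/72471140; -389907573/36235570 275171913/72471140 437827263/72471140]
step 2: x̄ = F·x = [-180777761/18117785, 58740436/18117785, 411200941/36235570]
step 2: P̄ = F·P·Fᵀ + Q = [968273878/18117785 -456723543/18117785 -1366963809/18117785; -456723543/18117785 492180618/18117785 1184234424/18117785; -1366963809/18117785 1184234424/18117785 6583580849/36235570]
step 2: y = z − H·x̄ = [-25803754/2588255, 53331750/3623557]
step 2: S = H·P̄·Hᵀ + R = [491475361/2588255 -134228519/517651; -134228519/517651 1744386739/3623557]
step 2: K = P̄·Hᵀ·S⁻¹ = [-198675500543/437974168544 -18352169813/437974168544; -66346290807/437974168544 -131735673885/437974168544; 106384747519/437974168544 -204650508075/437974168544]
step 2: x' = x̄ + K·y = [-664867974127/109493542136, 35630832577/109493542136, 224364698403/109493542136]
step 2: P' = (I − K·H)·P̄ = [10240623867585/437974168544 -3196513618839/437974168544 -5092783679073/437974168544; -3196513618839/437974168544 1263586504305/437974168544 1795860320247/437974168544; -5092783679073/437974168544 1795860320247/437974168544 2853367601649/437974168544]

step 0: x' = [-9589/1427, 6309/2854, 3096/1427], P' = [60483/5708 -17937/5708 -27687/5708; -17937/5708 8877/5708 10917/5708; -27687/5708 10917/5708 16791/5708]
step 1: x' = [94899566/18117785, -45180501/36235570, -29370218/18117785], P' = [394906098/18117785 -244306953/36235570 -389907573/36235570; -244306953/36235570 194999493/72471140 275171913/72471140; -389907573/36235570 275171913/72471140 437827263/72471140]
step 2: x' = [-664867974127/109493542136, 35630832577/109493542136, 224364698403/109493542136], P' = [10240623867585/437974168544 -3196513618839/437974168544 -5092783679073/437974168544; -3196513618839/437974168544 1263586504305/437974168544 1795860320247/437974168544; -5092783679073/437974168544 1795860320247/437974168544 2853367601649/437974168544]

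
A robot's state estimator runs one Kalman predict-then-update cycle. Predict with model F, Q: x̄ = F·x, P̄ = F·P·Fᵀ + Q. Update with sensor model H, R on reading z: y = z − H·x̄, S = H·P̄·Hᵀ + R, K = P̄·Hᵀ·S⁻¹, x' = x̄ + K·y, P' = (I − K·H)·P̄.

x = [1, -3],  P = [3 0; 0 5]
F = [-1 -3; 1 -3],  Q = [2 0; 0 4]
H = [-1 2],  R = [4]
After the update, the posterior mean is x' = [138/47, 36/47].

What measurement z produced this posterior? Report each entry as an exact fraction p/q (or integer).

z = [-2]

x̄ = F·x = [8, 10]
P̄ = F·P·Fᵀ + Q = [50 42; 42 52]
S = H·P̄·Hᵀ + R = [94]
K = P̄·Hᵀ·S⁻¹ = [17/47; 31/47]
x' − x̄ = [-238/47, -434/47] = K·y
y = (KᵀK)⁻¹·Kᵀ·(x' − x̄) = [-14]
z = y + H·x̄ = [-14] + [12] = [-2]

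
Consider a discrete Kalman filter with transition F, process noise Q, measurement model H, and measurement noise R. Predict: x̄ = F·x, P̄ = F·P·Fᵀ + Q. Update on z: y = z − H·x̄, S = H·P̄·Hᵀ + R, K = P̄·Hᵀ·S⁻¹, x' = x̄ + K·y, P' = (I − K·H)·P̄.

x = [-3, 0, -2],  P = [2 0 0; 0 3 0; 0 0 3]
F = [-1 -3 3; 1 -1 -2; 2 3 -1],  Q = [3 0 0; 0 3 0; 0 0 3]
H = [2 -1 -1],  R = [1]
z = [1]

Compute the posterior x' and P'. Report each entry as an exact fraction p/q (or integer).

x' = [-209/126, 83/126, -313/63]
P' = [1175/504 1723/504 229/252; 1723/504 8231/504 -2371/252; 229/252 -2371/252 1445/126]

x̄ = F·x = [-3, 1, -4]
P̄ = F·P·Fᵀ + Q = [59 -11 -40; -11 20 1; -40 1 41]
y = z − H·x̄ = [4]
S = H·P̄·Hᵀ + R = [504]
K = P̄·Hᵀ·S⁻¹ = [169/504; -43/504; -61/252]
x' = x̄ + K·y = [-209/126, 83/126, -313/63]
P' = (I − K·H)·P̄ = [1175/504 1723/504 229/252; 1723/504 8231/504 -2371/252; 229/252 -2371/252 1445/126]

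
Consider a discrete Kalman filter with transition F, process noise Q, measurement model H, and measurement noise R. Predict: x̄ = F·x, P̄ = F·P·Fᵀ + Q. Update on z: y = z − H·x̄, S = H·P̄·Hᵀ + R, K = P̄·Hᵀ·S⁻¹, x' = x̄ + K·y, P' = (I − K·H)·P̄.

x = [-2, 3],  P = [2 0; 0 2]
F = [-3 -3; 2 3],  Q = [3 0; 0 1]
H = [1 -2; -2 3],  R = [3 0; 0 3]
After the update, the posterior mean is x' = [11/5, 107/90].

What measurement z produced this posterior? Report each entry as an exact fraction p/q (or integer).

x̄ = F·x = [-3, 5]
P̄ = F·P·Fᵀ + Q = [39 -30; -30 27]
S = H·P̄·Hᵀ + R = [270 -450; -450 762]
K = P̄·Hᵀ·S⁻¹ = [-1/20 -1/4; -31/180 1/12]
x' − x̄ = [26/5, -343/90] = K·y
y = (KᵀK)⁻¹·Kᵀ·(x' − x̄) = [11, -23]
z = y + H·x̄ = [11, -23] + [-13, 21] = [-2, -2]

z = [-2, -2]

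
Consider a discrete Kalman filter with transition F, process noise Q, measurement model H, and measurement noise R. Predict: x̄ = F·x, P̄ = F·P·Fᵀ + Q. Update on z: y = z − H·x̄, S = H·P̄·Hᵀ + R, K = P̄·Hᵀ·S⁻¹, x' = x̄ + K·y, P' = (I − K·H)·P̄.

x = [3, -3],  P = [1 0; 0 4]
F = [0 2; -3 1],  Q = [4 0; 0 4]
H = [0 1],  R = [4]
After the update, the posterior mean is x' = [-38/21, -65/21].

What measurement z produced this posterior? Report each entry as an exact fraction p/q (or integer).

x̄ = F·x = [-6, -12]
P̄ = F·P·Fᵀ + Q = [20 8; 8 17]
S = H·P̄·Hᵀ + R = [21]
K = P̄·Hᵀ·S⁻¹ = [8/21; 17/21]
x' − x̄ = [88/21, 187/21] = K·y
y = (KᵀK)⁻¹·Kᵀ·(x' − x̄) = [11]
z = y + H·x̄ = [11] + [-12] = [-1]

z = [-1]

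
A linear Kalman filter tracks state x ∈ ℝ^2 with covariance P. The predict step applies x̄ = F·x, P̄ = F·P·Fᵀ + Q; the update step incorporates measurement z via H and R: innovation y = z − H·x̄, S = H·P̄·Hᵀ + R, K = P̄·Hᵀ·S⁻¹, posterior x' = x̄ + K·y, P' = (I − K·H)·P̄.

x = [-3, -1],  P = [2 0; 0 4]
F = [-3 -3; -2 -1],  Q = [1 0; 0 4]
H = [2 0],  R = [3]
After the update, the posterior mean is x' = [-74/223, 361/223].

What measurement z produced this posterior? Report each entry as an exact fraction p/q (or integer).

x̄ = F·x = [12, 7]
P̄ = F·P·Fᵀ + Q = [55 24; 24 16]
S = H·P̄·Hᵀ + R = [223]
K = P̄·Hᵀ·S⁻¹ = [110/223; 48/223]
x' − x̄ = [-2750/223, -1200/223] = K·y
y = (KᵀK)⁻¹·Kᵀ·(x' − x̄) = [-25]
z = y + H·x̄ = [-25] + [24] = [-1]

z = [-1]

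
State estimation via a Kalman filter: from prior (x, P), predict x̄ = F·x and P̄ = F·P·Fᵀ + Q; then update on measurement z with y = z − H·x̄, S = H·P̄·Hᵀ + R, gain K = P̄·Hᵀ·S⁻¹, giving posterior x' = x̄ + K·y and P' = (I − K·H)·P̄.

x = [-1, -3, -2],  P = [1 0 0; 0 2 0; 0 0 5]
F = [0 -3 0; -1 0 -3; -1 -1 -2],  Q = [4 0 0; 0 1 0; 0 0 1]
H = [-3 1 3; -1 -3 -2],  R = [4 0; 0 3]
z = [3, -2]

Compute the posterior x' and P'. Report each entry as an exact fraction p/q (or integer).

x' = [14105/54164, -8169/108328, 123989/108328]
P' = [50969/54164 -66157/108328 81625/108328; -66157/108328 189625/216656 -166757/216656; 81625/108328 -166757/216656 219137/216656]

x̄ = F·x = [9, 7, 8]
P̄ = F·P·Fᵀ + Q = [22 0 6; 0 47 31; 6 31 24]
y = z − H·x̄ = [-1, 44]
S = H·P̄·Hᵀ + R = [543 -542; -542 940]
K = P̄·Hᵀ·S⁻¹ = [-15887/54164 -22239/108328; 10787/108328 -34349/216656; 113/108328 -33751/216656]
x' = x̄ + K·y = [14105/54164, -8169/108328, 123989/108328]
P' = (I − K·H)·P̄ = [50969/54164 -66157/108328 81625/108328; -66157/108328 189625/216656 -166757/216656; 81625/108328 -166757/216656 219137/216656]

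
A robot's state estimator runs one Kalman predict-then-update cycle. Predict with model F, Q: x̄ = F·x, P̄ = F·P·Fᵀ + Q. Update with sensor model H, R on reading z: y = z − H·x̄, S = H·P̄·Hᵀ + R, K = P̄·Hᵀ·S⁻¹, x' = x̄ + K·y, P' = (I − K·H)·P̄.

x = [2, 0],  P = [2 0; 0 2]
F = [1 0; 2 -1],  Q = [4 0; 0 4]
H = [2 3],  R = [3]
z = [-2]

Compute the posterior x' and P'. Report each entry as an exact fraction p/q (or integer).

x̄ = F·x = [2, 4]
P̄ = F·P·Fᵀ + Q = [6 4; 4 14]
y = z − H·x̄ = [-18]
S = H·P̄·Hᵀ + R = [201]
K = P̄·Hᵀ·S⁻¹ = [8/67; 50/201]
x' = x̄ + K·y = [-10/67, -32/67]
P' = (I − K·H)·P̄ = [210/67 -132/67; -132/67 314/201]

x' = [-10/67, -32/67]
P' = [210/67 -132/67; -132/67 314/201]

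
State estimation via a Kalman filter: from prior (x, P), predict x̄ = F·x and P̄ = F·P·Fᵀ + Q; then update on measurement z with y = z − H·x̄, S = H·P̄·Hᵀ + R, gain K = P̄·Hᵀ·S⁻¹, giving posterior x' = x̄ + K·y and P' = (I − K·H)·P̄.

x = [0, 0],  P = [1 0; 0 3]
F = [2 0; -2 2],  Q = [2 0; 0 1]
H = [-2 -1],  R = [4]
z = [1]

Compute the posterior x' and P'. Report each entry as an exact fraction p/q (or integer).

x' = [-8/29, -9/29]
P' = [110/29 -188/29; -188/29 412/29]

x̄ = F·x = [0, 0]
P̄ = F·P·Fᵀ + Q = [6 -4; -4 17]
y = z − H·x̄ = [1]
S = H·P̄·Hᵀ + R = [29]
K = P̄·Hᵀ·S⁻¹ = [-8/29; -9/29]
x' = x̄ + K·y = [-8/29, -9/29]
P' = (I − K·H)·P̄ = [110/29 -188/29; -188/29 412/29]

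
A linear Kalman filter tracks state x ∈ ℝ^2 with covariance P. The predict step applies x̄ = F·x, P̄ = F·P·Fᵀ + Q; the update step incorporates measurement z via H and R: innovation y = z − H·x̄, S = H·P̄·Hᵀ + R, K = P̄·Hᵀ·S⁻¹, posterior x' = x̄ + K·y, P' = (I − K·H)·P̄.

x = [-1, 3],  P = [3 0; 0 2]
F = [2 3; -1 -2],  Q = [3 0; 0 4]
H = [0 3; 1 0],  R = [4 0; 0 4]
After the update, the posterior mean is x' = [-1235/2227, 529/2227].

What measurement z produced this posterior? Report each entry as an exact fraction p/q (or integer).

z = [1, -1]

x̄ = F·x = [7, -5]
P̄ = F·P·Fᵀ + Q = [33 -18; -18 15]
S = H·P̄·Hᵀ + R = [139 -54; -54 37]
K = P̄·Hᵀ·S⁻¹ = [-216/2227 1671/2227; 693/2227 -72/2227]
x' − x̄ = [-16824/2227, 11664/2227] = K·y
y = (KᵀK)⁻¹·Kᵀ·(x' − x̄) = [16, -8]
z = y + H·x̄ = [16, -8] + [-15, 7] = [1, -1]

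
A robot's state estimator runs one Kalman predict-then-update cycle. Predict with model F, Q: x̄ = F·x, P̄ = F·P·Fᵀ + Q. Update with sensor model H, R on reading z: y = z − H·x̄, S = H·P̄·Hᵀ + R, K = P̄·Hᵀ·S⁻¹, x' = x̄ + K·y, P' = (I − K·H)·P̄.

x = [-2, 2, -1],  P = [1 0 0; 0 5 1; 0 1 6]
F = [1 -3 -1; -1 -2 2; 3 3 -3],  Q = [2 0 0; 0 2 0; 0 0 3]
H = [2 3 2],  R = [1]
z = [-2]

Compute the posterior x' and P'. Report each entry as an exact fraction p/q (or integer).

x̄ = F·x = [-7, -4, 3]
P̄ = F·P·Fᵀ + Q = [60 13 -18; 13 39 -57; -18 -57 93]
y = z − H·x̄ = [18]
S = H·P̄·Hᵀ + R = [292]
K = P̄·Hᵀ·S⁻¹ = [123/292; 29/292; -21/292]
x' = x̄ + K·y = [85/146, -323/146, 249/146]
P' = (I − K·H)·P̄ = [2391/292 229/292 -2673/292; 229/292 10547/292 -16035/292; -2673/292 -16035/292 26715/292]

x' = [85/146, -323/146, 249/146]
P' = [2391/292 229/292 -2673/292; 229/292 10547/292 -16035/292; -2673/292 -16035/292 26715/292]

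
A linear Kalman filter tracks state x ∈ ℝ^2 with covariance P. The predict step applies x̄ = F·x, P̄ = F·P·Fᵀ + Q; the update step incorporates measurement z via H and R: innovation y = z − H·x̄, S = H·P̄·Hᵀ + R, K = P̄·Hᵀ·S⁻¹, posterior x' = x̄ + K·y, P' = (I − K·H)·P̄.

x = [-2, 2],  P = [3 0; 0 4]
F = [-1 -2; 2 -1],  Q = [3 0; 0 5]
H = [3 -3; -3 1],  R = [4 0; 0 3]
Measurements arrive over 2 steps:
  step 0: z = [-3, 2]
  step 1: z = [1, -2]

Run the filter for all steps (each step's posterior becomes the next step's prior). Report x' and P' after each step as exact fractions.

step 0: x' = [-15242/18381, -13/557], P' = [14462/18381 542/557; 542/557 882/557]
step 1: x' = [19669057/37324558, 210595/37324558], P' = [48707221/74649116 57095865/74649116; 57095865/74649116 93991965/74649116]

step 0: x̄ = F·x = [-2, -6]
step 0: P̄ = F·P·Fᵀ + Q = [22 2; 2 21]
step 0: y = z − H·x̄ = [-15, 2]
step 0: S = H·P̄·Hᵀ + R = [355 -237; -237 210]
step 0: K = P̄·Hᵀ·S⁻¹ = [-856/6127 -8500/18381; -255/557 -248/557]
step 0: x' = x̄ + K·y = [-15242/18381, -13/557]
step 0: P' = (I − K·H)·P̄ = [14462/18381 542/557; 542/557 882/557]
step 1: x̄ = F·x = [16100/18381, -30055/18381]
step 1: P̄ = F·P·Fᵀ + Q = [257573/18381 -24370/18381; -24370/18381 107315/18381]
step 1: y = z − H·x̄ = [-40028/6127, 41593/18381]
step 1: S = H·P̄·Hᵀ + R = [1265392/6127 -977514/6127; -977514/6127 2626835/18381]
step 1: K = P̄·Hᵀ·S⁻¹ = [-6291483/74649116 -14837633/37324558; -27672075/74649116 -12882605/37324558]
step 1: x' = x̄ + K·y = [19669057/37324558, 210595/37324558]
step 1: P' = (I − K·H)·P̄ = [48707221/74649116 57095865/74649116; 57095865/74649116 93991965/74649116]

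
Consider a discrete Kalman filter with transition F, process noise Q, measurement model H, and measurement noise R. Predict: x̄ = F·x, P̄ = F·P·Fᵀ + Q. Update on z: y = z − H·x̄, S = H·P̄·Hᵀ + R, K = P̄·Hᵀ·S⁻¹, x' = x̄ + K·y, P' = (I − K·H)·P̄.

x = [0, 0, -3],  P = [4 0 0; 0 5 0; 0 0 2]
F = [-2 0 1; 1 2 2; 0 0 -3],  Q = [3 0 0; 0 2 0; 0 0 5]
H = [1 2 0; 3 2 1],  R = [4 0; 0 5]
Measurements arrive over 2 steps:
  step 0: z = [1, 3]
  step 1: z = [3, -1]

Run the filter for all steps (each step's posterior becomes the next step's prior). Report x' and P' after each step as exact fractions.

step 0: x̄ = F·x = [-3, -6, 9]
step 0: P̄ = F·P·Fᵀ + Q = [21 -4 -6; -4 34 -12; -6 -12 23]
step 0: y = z − H·x̄ = [16, 15]
step 0: S = H·P̄·Hᵀ + R = [145 137; 137 221]
step 0: K = P̄·Hᵀ·S⁻¹ = [-960/3319 1331/3319; 2029/3319 -597/3319; -4027/13276 1355/13276]
step 0: x' = x̄ + K·y = [-5352/3319, 3595/3319, 75377/13276]
step 0: P' = (I − K·H)·P̄ = [16960/3319 -10400/3319 -23425/3319; -10400/3319 9258/3319 9699/3319; -23425/3319 9699/3319 210283/13276]
step 1: x̄ = F·x = [118193/13276, 79053/6638, -226131/13276]
step 1: P̄ = F·P·Fᵀ + Q = [896271/13276 404989/6638 -1193049/13276; 404989/6638 213205/3319 -606687/6638; -1193049/13276 -606687/6638 1958927/13276]
step 1: y = z − H·x̄ = [-394577/13276, -114484/3319]
step 1: S = H·P̄·Hᵀ + R = [7600567/13276 2240030/3319; 2240030/3319 2802743/3319]
step 1: K = P̄·Hᵀ·S⁻¹ = [22004019/371044999 6579500/28541923; 152098546/371044999 -1911270/28541923; -325408549/371044999 9702668/28541923]
step 1: x' = x̄ + K·y = [-301011381/371044999, 755345287/371044999, -999371820/371044999]
step 1: P' = (I − K·H)·P̄ = [805312516/371044999 -358648220/371044999 -1270973608/371044999; -358648220/371044999 483521202/371044999 -15330294/371044999; -1270973608/371044999 -15330294/371044999 4474254832/371044999]

step 0: x' = [-5352/3319, 3595/3319, 75377/13276], P' = [16960/3319 -10400/3319 -23425/3319; -10400/3319 9258/3319 9699/3319; -23425/3319 9699/3319 210283/13276]
step 1: x' = [-301011381/371044999, 755345287/371044999, -999371820/371044999], P' = [805312516/371044999 -358648220/371044999 -1270973608/371044999; -358648220/371044999 483521202/371044999 -15330294/371044999; -1270973608/371044999 -15330294/371044999 4474254832/371044999]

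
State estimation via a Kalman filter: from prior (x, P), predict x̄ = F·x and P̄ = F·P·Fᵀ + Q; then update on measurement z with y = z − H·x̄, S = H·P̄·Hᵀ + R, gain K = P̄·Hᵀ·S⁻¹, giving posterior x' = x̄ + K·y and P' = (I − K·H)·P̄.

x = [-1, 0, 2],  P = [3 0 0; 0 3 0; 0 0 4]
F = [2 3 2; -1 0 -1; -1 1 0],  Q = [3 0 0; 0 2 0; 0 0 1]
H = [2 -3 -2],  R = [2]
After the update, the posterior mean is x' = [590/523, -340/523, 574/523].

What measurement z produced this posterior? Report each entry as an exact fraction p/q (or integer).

x̄ = F·x = [2, -1, 1]
P̄ = F·P·Fᵀ + Q = [58 -14 3; -14 9 3; 3 3 7]
S = H·P̄·Hᵀ + R = [523]
K = P̄·Hᵀ·S⁻¹ = [152/523; -61/523; -17/523]
x' − x̄ = [-456/523, 183/523, 51/523] = K·y
y = (KᵀK)⁻¹·Kᵀ·(x' − x̄) = [-3]
z = y + H·x̄ = [-3] + [5] = [2]

z = [2]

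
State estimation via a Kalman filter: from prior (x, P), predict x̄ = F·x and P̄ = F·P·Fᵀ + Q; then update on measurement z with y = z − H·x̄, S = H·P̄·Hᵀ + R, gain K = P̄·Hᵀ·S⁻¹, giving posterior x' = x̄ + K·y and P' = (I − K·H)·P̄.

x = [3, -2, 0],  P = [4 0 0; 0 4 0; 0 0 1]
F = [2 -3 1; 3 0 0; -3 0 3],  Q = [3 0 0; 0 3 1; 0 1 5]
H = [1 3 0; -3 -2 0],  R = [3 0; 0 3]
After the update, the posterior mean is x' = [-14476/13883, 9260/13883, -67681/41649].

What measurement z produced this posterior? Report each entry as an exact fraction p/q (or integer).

x̄ = F·x = [12, 9, -9]
P̄ = F·P·Fᵀ + Q = [56 24 -21; 24 39 -35; -21 -35 50]
S = H·P̄·Hᵀ + R = [554 -666; -666 951]
K = P̄·Hᵀ·S⁻¹ = [-3688/13883 -5736/13883; 11397/27766 1801/13883; -5208/13883 -5117/41649]
x' − x̄ = [-181072/13883, -115687/13883, 307160/41649] = K·y
y = (KᵀK)⁻¹·Kᵀ·(x' − x̄) = [-38, 56]
z = y + H·x̄ = [-38, 56] + [39, -54] = [1, 2]

z = [1, 2]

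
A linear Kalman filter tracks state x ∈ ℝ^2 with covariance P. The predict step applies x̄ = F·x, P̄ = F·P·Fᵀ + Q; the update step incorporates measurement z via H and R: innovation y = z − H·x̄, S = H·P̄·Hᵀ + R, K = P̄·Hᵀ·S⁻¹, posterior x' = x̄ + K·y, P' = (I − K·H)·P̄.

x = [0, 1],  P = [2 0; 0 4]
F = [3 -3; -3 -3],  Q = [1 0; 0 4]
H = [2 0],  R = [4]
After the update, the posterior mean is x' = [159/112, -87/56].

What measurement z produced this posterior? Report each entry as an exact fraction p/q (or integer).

z = [3]

x̄ = F·x = [-3, -3]
P̄ = F·P·Fᵀ + Q = [55 18; 18 58]
S = H·P̄·Hᵀ + R = [224]
K = P̄·Hᵀ·S⁻¹ = [55/112; 9/56]
x' − x̄ = [495/112, 81/56] = K·y
y = (KᵀK)⁻¹·Kᵀ·(x' − x̄) = [9]
z = y + H·x̄ = [9] + [-6] = [3]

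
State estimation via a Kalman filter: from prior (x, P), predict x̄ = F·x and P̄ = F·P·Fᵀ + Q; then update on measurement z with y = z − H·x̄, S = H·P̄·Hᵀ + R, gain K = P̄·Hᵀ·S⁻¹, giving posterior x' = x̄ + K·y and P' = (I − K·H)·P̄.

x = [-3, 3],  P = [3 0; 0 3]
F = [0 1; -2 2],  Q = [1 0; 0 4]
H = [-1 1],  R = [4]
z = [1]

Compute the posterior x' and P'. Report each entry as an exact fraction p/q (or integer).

x' = [7/3, 14/3]
P' = [23/6 25/6; 25/6 47/6]

x̄ = F·x = [3, 12]
P̄ = F·P·Fᵀ + Q = [4 6; 6 28]
y = z − H·x̄ = [-8]
S = H·P̄·Hᵀ + R = [24]
K = P̄·Hᵀ·S⁻¹ = [1/12; 11/12]
x' = x̄ + K·y = [7/3, 14/3]
P' = (I − K·H)·P̄ = [23/6 25/6; 25/6 47/6]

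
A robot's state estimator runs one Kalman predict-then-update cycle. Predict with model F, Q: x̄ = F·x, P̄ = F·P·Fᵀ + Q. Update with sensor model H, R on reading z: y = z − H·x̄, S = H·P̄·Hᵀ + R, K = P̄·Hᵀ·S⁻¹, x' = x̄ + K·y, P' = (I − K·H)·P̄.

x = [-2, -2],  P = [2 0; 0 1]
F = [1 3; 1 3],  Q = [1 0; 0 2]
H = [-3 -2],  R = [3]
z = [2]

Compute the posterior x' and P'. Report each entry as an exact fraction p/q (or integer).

x̄ = F·x = [-8, -8]
P̄ = F·P·Fᵀ + Q = [12 11; 11 13]
y = z − H·x̄ = [-38]
S = H·P̄·Hᵀ + R = [295]
K = P̄·Hᵀ·S⁻¹ = [-58/295; -1/5]
x' = x̄ + K·y = [-156/295, -2/5]
P' = (I − K·H)·P̄ = [176/295 -3/5; -3/5 6/5]

x' = [-156/295, -2/5]
P' = [176/295 -3/5; -3/5 6/5]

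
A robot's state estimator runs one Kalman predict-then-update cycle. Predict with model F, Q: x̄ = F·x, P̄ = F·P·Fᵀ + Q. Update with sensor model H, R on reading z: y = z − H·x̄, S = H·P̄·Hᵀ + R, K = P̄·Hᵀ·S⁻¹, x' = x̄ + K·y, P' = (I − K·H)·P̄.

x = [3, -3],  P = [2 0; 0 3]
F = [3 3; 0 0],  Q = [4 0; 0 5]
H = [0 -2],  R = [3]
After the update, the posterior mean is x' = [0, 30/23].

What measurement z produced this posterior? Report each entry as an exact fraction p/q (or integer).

x̄ = F·x = [0, 0]
P̄ = F·P·Fᵀ + Q = [49 0; 0 5]
S = H·P̄·Hᵀ + R = [23]
K = P̄·Hᵀ·S⁻¹ = [0; -10/23]
x' − x̄ = [0, 30/23] = K·y
y = (KᵀK)⁻¹·Kᵀ·(x' − x̄) = [-3]
z = y + H·x̄ = [-3] + [0] = [-3]

z = [-3]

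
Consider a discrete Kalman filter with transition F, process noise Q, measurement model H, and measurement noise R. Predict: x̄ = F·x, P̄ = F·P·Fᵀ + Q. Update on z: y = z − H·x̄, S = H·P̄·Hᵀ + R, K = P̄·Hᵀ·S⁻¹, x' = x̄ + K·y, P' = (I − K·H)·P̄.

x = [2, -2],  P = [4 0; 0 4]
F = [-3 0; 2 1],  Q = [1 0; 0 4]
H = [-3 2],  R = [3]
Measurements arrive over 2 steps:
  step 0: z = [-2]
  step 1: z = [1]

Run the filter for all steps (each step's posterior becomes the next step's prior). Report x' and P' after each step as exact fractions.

step 0: x' = [-7/10, -2], P' = [151/80 5/2; 5/2 4]
step 1: x' = [-20517/39439, -12748/39439], P' = [37981/39439 45978/39439; 45978/39439 81876/39439]

step 0: x̄ = F·x = [-6, 2]
step 0: P̄ = F·P·Fᵀ + Q = [37 -24; -24 24]
step 0: y = z − H·x̄ = [-24]
step 0: S = H·P̄·Hᵀ + R = [720]
step 0: K = P̄·Hᵀ·S⁻¹ = [-53/240; 1/6]
step 0: x' = x̄ + K·y = [-7/10, -2]
step 0: P' = (I − K·H)·P̄ = [151/80 5/2; 5/2 4]
step 1: x̄ = F·x = [21/10, -17/5]
step 1: P̄ = F·P·Fᵀ + Q = [1439/80 -753/40; -753/40 511/20]
step 1: y = z − H·x̄ = [141/10]
step 1: S = H·P̄·Hᵀ + R = [39439/80]
step 1: K = P̄·Hᵀ·S⁻¹ = [-7329/39439; 8606/39439]
step 1: x' = x̄ + K·y = [-20517/39439, -12748/39439]
step 1: P' = (I − K·H)·P̄ = [37981/39439 45978/39439; 45978/39439 81876/39439]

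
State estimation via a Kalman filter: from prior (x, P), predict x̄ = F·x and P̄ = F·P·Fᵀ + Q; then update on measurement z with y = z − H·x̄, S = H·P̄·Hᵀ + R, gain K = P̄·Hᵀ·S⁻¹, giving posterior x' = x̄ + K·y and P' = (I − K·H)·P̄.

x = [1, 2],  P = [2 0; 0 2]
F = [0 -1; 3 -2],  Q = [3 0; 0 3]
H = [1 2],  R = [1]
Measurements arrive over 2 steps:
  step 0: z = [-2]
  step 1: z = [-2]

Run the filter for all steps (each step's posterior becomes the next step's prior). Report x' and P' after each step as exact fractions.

step 0: x̄ = F·x = [-2, -1]
step 0: P̄ = F·P·Fᵀ + Q = [5 4; 4 29]
step 0: y = z − H·x̄ = [2]
step 0: S = H·P̄·Hᵀ + R = [138]
step 0: K = P̄·Hᵀ·S⁻¹ = [13/138; 31/69]
step 0: x' = x̄ + K·y = [-125/69, -7/69]
step 0: P' = (I − K·H)·P̄ = [521/138 -127/69; -127/69 79/69]
step 1: x̄ = F·x = [7/69, -361/69]
step 1: P̄ = F·P·Fᵀ + Q = [286/69 539/69; 539/69 8783/138]
step 1: y = z − H·x̄ = [577/69]
step 1: S = H·P̄·Hᵀ + R = [20077/69]
step 1: K = P̄·Hᵀ·S⁻¹ = [1364/20077; 9322/20077]
step 1: x' = x̄ + K·y = [13443/20077, -27087/20077]
step 1: P' = (I − K·H)·P̄ = [56254/20077 -27445/20077; -27445/20077 36767/40154]

step 0: x' = [-125/69, -7/69], P' = [521/138 -127/69; -127/69 79/69]
step 1: x' = [13443/20077, -27087/20077], P' = [56254/20077 -27445/20077; -27445/20077 36767/40154]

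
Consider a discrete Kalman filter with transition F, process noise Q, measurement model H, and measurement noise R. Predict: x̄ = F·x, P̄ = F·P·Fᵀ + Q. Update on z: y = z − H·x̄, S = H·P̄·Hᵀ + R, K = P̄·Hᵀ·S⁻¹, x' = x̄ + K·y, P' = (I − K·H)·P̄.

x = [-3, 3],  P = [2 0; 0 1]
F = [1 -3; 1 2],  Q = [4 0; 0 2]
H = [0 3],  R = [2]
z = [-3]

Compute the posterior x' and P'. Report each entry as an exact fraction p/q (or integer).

x̄ = F·x = [-12, 3]
P̄ = F·P·Fᵀ + Q = [15 -4; -4 8]
y = z − H·x̄ = [-12]
S = H·P̄·Hᵀ + R = [74]
K = P̄·Hᵀ·S⁻¹ = [-6/37; 12/37]
x' = x̄ + K·y = [-372/37, -33/37]
P' = (I − K·H)·P̄ = [483/37 -4/37; -4/37 8/37]

x' = [-372/37, -33/37]
P' = [483/37 -4/37; -4/37 8/37]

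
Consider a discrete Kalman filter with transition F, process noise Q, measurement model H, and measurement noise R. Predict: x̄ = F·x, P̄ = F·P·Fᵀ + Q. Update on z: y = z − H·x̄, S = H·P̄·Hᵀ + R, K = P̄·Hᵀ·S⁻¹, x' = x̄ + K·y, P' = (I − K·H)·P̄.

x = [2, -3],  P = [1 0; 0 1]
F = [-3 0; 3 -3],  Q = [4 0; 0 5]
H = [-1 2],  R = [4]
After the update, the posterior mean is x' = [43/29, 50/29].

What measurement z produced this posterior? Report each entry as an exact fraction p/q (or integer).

z = [1]

x̄ = F·x = [-6, 15]
P̄ = F·P·Fᵀ + Q = [13 -9; -9 23]
S = H·P̄·Hᵀ + R = [145]
K = P̄·Hᵀ·S⁻¹ = [-31/145; 11/29]
x' − x̄ = [217/29, -385/29] = K·y
y = (KᵀK)⁻¹·Kᵀ·(x' − x̄) = [-35]
z = y + H·x̄ = [-35] + [36] = [1]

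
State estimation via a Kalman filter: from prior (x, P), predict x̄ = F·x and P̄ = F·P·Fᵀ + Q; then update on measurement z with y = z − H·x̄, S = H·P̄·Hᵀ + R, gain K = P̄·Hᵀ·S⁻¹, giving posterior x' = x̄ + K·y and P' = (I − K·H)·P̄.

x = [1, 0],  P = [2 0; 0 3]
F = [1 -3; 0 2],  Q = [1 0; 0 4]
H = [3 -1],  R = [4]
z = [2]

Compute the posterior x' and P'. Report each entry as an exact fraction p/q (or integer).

x̄ = F·x = [1, 0]
P̄ = F·P·Fᵀ + Q = [30 -18; -18 16]
y = z − H·x̄ = [-1]
S = H·P̄·Hᵀ + R = [398]
K = P̄·Hᵀ·S⁻¹ = [54/199; -35/199]
x' = x̄ + K·y = [145/199, 35/199]
P' = (I − K·H)·P̄ = [138/199 198/199; 198/199 734/199]

x' = [145/199, 35/199]
P' = [138/199 198/199; 198/199 734/199]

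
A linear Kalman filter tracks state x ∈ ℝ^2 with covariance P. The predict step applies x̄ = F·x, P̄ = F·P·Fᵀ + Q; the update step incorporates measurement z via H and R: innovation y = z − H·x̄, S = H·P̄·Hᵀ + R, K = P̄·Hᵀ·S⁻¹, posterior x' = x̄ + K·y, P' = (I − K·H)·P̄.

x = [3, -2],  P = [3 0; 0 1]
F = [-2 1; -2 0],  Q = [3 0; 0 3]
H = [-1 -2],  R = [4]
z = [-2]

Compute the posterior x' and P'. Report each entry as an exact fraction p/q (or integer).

x' = [-9/8, 39/32]
P' = [7/2 -9/8; -9/8 39/32]

x̄ = F·x = [-8, -6]
P̄ = F·P·Fᵀ + Q = [16 12; 12 15]
y = z − H·x̄ = [-22]
S = H·P̄·Hᵀ + R = [128]
K = P̄·Hᵀ·S⁻¹ = [-5/16; -21/64]
x' = x̄ + K·y = [-9/8, 39/32]
P' = (I − K·H)·P̄ = [7/2 -9/8; -9/8 39/32]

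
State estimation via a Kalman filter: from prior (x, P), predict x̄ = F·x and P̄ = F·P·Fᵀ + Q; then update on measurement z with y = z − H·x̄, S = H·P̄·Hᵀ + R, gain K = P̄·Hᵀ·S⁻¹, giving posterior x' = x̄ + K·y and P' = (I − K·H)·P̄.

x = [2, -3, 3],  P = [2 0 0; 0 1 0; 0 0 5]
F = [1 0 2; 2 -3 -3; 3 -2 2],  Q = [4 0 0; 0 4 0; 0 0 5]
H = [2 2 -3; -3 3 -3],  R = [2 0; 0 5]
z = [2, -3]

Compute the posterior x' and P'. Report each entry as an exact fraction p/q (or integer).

x̄ = F·x = [8, 4, 18]
P̄ = F·P·Fᵀ + Q = [26 -26 26; -26 66 -12; 26 -12 47]
y = z − H·x̄ = [32, 63]
S = H·P̄·Hᵀ + R = [417 921; 921 2408]
K = P̄·Hᵀ·S⁻¹ = [1846/10393 -1716/10393; -8024/155895 7756/51965; -37249/155895 -754/51965]
x' = x̄ + K·y = [34108/10393, 1832696/155895, 1471636/155895]
P' = (I − K·H)·P̄ = [12662/10393 51038/10393 41236/10393; 51038/10393 3960238/155895 3155888/155895; 41236/10393 3155888/155895 2541118/155895]

x' = [34108/10393, 1832696/155895, 1471636/155895]
P' = [12662/10393 51038/10393 41236/10393; 51038/10393 3960238/155895 3155888/155895; 41236/10393 3155888/155895 2541118/155895]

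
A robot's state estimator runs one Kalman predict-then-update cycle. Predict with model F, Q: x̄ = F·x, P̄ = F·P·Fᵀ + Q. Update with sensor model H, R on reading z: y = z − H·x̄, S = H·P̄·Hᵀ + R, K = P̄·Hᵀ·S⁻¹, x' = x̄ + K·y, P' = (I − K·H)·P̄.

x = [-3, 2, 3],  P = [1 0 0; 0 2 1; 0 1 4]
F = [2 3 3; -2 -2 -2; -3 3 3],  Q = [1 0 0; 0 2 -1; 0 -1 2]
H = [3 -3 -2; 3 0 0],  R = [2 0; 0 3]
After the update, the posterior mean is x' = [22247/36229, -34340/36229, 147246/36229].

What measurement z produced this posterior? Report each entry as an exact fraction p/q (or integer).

x̄ = F·x = [9, -4, 24]
P̄ = F·P·Fᵀ + Q = [77 -52 66; -52 38 -43; 66 -43 83]
S = H·P̄·Hᵀ + R = [997 765; 765 696]
K = P̄·Hᵀ·S⁻¹ = [255/36229 11744/36229; -2908/36229 -4924/36229; -13138/36229 24747/36229]
x' − x̄ = [-303814/36229, 110576/36229, -722250/36229] = K·y
y = (KᵀK)⁻¹·Kᵀ·(x' − x̄) = [6, -26]
z = y + H·x̄ = [6, -26] + [-9, 27] = [-3, 1]

z = [-3, 1]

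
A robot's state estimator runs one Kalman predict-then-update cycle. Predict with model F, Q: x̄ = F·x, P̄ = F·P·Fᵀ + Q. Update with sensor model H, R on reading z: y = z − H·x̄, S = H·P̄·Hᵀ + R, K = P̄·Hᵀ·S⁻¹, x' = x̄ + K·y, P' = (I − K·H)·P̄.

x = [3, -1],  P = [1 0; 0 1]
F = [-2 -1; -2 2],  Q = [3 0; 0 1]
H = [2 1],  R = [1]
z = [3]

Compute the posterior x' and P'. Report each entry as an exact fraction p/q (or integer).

x̄ = F·x = [-5, -8]
P̄ = F·P·Fᵀ + Q = [8 2; 2 9]
y = z − H·x̄ = [21]
S = H·P̄·Hᵀ + R = [50]
K = P̄·Hᵀ·S⁻¹ = [9/25; 13/50]
x' = x̄ + K·y = [64/25, -127/50]
P' = (I − K·H)·P̄ = [38/25 -67/25; -67/25 281/50]

x' = [64/25, -127/50]
P' = [38/25 -67/25; -67/25 281/50]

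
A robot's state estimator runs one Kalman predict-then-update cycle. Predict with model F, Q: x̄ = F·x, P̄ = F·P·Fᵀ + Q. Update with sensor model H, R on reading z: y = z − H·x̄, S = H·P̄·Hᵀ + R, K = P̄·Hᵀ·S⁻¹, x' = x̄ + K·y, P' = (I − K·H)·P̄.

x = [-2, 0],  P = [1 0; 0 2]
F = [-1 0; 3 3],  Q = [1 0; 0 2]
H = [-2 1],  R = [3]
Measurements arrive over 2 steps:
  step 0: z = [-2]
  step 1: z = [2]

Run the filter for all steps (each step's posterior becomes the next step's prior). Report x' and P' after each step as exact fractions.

step 0: x̄ = F·x = [2, -6]
step 0: P̄ = F·P·Fᵀ + Q = [2 -3; -3 29]
step 0: y = z − H·x̄ = [8]
step 0: S = H·P̄·Hᵀ + R = [52]
step 0: K = P̄·Hᵀ·S⁻¹ = [-7/52; 35/52]
step 0: x' = x̄ + K·y = [12/13, -8/13]
step 0: P' = (I − K·H)·P̄ = [55/52 89/52; 89/52 283/52]
step 1: x̄ = F·x = [-12/13, 12/13]
step 1: P̄ = F·P·Fᵀ + Q = [107/52 -108/13; -108/13 1187/13]
step 1: y = z − H·x̄ = [-10/13]
step 1: S = H·P̄·Hᵀ + R = [1765/13]
step 1: K = P̄·Hᵀ·S⁻¹ = [-323/3530; 1403/1765]
step 1: x' = x̄ + K·y = [-301/353, 110/353]
step 1: P' = (I − K·H)·P̄ = [3251/3530 5533/3530; 5533/3530 9742/1765]

step 0: x' = [12/13, -8/13], P' = [55/52 89/52; 89/52 283/52]
step 1: x' = [-301/353, 110/353], P' = [3251/3530 5533/3530; 5533/3530 9742/1765]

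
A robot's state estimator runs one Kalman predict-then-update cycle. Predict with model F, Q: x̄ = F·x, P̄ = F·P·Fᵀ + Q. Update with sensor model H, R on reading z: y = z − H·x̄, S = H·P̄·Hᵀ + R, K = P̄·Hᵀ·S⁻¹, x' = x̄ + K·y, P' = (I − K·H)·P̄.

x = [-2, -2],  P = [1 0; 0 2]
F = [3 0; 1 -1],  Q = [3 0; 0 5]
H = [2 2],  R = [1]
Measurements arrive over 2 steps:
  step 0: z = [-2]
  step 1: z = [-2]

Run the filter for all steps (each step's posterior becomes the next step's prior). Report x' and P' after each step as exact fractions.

step 0: x' = [-22/7, 44/21], P' = [24/7 -23/7; -23/7 356/105]
step 1: x' = [-57462/38969, 17058/38969], P' = [94659/38969 -88989/38969; -88989/38969 93035/38969]

step 0: x̄ = F·x = [-6, 0]
step 0: P̄ = F·P·Fᵀ + Q = [12 3; 3 8]
step 0: y = z − H·x̄ = [10]
step 0: S = H·P̄·Hᵀ + R = [105]
step 0: K = P̄·Hᵀ·S⁻¹ = [2/7; 22/105]
step 0: x' = x̄ + K·y = [-22/7, 44/21]
step 0: P' = (I − K·H)·P̄ = [24/7 -23/7; -23/7 356/105]
step 1: x̄ = F·x = [-66/7, -110/21]
step 1: P̄ = F·P·Fᵀ + Q = [237/7 141/7; 141/7 1931/105]
step 1: y = z − H·x̄ = [82/3]
step 1: S = H·P̄·Hᵀ + R = [5567/15]
step 1: K = P̄·Hᵀ·S⁻¹ = [1620/5567; 1156/5567]
step 1: x' = x̄ + K·y = [-57462/38969, 17058/38969]
step 1: P' = (I − K·H)·P̄ = [94659/38969 -88989/38969; -88989/38969 93035/38969]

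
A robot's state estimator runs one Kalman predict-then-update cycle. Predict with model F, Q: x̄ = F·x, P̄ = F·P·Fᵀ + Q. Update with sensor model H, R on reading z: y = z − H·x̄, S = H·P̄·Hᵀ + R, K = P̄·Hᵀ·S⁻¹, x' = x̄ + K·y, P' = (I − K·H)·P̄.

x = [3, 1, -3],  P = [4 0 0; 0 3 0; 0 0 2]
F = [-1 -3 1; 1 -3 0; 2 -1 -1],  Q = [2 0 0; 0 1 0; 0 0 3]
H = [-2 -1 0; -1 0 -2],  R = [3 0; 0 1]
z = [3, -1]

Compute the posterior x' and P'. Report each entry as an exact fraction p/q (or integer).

x̄ = F·x = [-9, 0, 8]
P̄ = F·P·Fᵀ + Q = [35 23 -1; 23 32 17; -1 17 24]
y = z − H·x̄ = [-15, 6]
S = H·P̄·Hᵀ + R = [267 123; 123 128]
K = P̄·Hᵀ·S⁻¹ = [-2615/6349 876/6349; -991/6349 -1875/6349; 1287/6349 -3568/6349]
x' = x̄ + K·y = [-12660/6349, 3615/6349, 10079/6349]
P' = (I − K·H)·P̄ = [7928/6349 -8011/6349 -4402/6349; -8011/6349 18995/6349 4943/6349; -4402/6349 4943/6349 3985/6349]

x' = [-12660/6349, 3615/6349, 10079/6349]
P' = [7928/6349 -8011/6349 -4402/6349; -8011/6349 18995/6349 4943/6349; -4402/6349 4943/6349 3985/6349]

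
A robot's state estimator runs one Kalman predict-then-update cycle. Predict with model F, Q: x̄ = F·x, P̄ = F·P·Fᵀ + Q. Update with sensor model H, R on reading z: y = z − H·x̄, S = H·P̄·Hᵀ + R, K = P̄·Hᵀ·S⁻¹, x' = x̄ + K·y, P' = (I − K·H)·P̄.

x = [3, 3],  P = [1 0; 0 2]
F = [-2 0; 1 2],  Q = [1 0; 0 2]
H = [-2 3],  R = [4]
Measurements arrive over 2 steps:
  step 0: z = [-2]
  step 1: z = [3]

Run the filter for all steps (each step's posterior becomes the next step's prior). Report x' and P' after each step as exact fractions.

step 0: x̄ = F·x = [-6, 9]
step 0: P̄ = F·P·Fᵀ + Q = [5 -2; -2 11]
step 0: y = z − H·x̄ = [-41]
step 0: S = H·P̄·Hᵀ + R = [147]
step 0: K = P̄·Hᵀ·S⁻¹ = [-16/147; 37/147]
step 0: x' = x̄ + K·y = [-226/147, -194/147]
step 0: P' = (I − K·H)·P̄ = [479/147 298/147; 298/147 248/147]
step 1: x̄ = F·x = [452/147, -614/147]
step 1: P̄ = F·P·Fᵀ + Q = [2063/147 -2150/147; -2150/147 2957/147]
step 1: y = z − H·x̄ = [3187/147]
step 1: S = H·P̄·Hᵀ + R = [61253/147]
step 1: K = P̄·Hᵀ·S⁻¹ = [-10576/61253; 13171/61253]
step 1: x' = x̄ + K·y = [-40948/61253, 29705/61253]
step 1: P' = (I − K·H)·P̄ = [98729/61253 51718/61253; 51718/61253 52040/61253]

step 0: x' = [-226/147, -194/147], P' = [479/147 298/147; 298/147 248/147]
step 1: x' = [-40948/61253, 29705/61253], P' = [98729/61253 51718/61253; 51718/61253 52040/61253]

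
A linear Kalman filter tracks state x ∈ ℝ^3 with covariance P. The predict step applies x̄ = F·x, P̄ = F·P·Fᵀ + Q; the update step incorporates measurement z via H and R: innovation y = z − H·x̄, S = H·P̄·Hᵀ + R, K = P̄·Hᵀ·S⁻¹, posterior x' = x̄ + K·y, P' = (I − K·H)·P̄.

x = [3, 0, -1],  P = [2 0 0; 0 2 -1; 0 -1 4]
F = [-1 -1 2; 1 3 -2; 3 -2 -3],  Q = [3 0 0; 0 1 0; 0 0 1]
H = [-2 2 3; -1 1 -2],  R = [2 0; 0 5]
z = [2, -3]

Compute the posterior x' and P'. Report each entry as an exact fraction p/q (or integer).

x̄ = F·x = [-5, 5, 12]
P̄ = F·P·Fᵀ + Q = [27 -32 -25; -32 49 23; -25 23 51]
y = z − H·x̄ = [-54, 11]
S = H·P̄·Hᵀ + R = [1597 -74; -74 157]
K = P̄·Hᵀ·S⁻¹ = [-30967/245253 -28655/245253; 38857/245253 72989/245253; 11699/81751 -22604/81751]
x' = x̄ + K·y = [130748/245253, -69134/245253, 100622/81751]
P' = (I − K·H)·P̄ = [387305/245253 308206/245253 10696/81751; 308206/245253 486815/245253 -31056/81751; 10696/81751 -31056/81751 35634/81751]

x' = [130748/245253, -69134/245253, 100622/81751]
P' = [387305/245253 308206/245253 10696/81751; 308206/245253 486815/245253 -31056/81751; 10696/81751 -31056/81751 35634/81751]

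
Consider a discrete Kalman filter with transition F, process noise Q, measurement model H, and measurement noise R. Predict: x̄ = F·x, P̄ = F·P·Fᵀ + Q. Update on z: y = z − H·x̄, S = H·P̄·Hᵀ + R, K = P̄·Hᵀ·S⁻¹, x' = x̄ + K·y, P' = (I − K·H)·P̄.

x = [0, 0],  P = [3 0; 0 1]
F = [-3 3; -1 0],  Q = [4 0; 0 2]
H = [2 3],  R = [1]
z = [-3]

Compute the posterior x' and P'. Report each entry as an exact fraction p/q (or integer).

x' = [-321/314, -99/314]
P' = [1111/314 -705/314; -705/314 481/314]

x̄ = F·x = [0, 0]
P̄ = F·P·Fᵀ + Q = [40 9; 9 5]
y = z − H·x̄ = [-3]
S = H·P̄·Hᵀ + R = [314]
K = P̄·Hᵀ·S⁻¹ = [107/314; 33/314]
x' = x̄ + K·y = [-321/314, -99/314]
P' = (I − K·H)·P̄ = [1111/314 -705/314; -705/314 481/314]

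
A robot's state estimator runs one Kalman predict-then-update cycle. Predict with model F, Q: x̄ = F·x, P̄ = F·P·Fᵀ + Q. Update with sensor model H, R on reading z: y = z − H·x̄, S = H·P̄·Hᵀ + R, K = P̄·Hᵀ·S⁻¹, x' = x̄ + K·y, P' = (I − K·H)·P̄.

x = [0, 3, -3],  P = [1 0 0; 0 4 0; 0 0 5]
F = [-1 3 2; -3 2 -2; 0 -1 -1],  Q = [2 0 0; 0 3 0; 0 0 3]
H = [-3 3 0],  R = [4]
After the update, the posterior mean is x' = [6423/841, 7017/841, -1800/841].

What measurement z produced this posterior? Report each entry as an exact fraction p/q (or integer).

x̄ = F·x = [3, 12, 0]
P̄ = F·P·Fᵀ + Q = [59 7 -22; 7 48 2; -22 2 12]
S = H·P̄·Hᵀ + R = [841]
K = P̄·Hᵀ·S⁻¹ = [-156/841; 123/841; 72/841]
x' − x̄ = [3900/841, -3075/841, -1800/841] = K·y
y = (KᵀK)⁻¹·Kᵀ·(x' − x̄) = [-25]
z = y + H·x̄ = [-25] + [27] = [2]

z = [2]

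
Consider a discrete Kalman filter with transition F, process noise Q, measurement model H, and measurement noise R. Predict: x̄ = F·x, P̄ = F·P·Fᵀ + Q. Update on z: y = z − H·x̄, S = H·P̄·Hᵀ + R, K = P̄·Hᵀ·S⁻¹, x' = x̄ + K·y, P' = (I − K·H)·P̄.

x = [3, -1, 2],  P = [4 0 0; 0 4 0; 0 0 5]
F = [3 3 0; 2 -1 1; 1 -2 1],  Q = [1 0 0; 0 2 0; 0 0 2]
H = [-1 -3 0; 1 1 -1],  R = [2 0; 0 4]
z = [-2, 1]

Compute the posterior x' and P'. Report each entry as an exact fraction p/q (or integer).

x' = [25311/30629, 14109/30629, 16595/30629]
P' = [131756/30629 -43728/30629 2544/30629; -43728/30629 21258/30629 5622/30629; 2544/30629 5622/30629 67050/30629]

x̄ = F·x = [6, 9, 7]
P̄ = F·P·Fᵀ + Q = [73 12 -12; 12 27 21; -12 21 27]
y = z − H·x̄ = [31, -7]
S = H·P̄·Hᵀ + R = [390 -151; -151 137]
K = P̄·Hᵀ·S⁻¹ = [-286/30629 21371/30629; -10023/30629 -7023/30629; -9705/30629 -14721/30629]
x' = x̄ + K·y = [25311/30629, 14109/30629, 16595/30629]
P' = (I − K·H)·P̄ = [131756/30629 -43728/30629 2544/30629; -43728/30629 21258/30629 5622/30629; 2544/30629 5622/30629 67050/30629]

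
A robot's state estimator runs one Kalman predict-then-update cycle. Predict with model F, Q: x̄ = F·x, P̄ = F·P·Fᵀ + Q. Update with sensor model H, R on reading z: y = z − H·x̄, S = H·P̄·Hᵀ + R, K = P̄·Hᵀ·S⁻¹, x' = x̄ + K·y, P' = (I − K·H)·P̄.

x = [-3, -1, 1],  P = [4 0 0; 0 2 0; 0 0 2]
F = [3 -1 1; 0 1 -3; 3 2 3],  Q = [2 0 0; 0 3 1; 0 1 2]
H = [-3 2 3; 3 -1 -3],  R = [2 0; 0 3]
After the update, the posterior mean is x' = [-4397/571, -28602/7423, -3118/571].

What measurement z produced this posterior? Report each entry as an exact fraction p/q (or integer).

x̄ = F·x = [-7, -4, -8]
P̄ = F·P·Fᵀ + Q = [42 -8 38; -8 23 -13; 38 -13 64]
S = H·P̄·Hᵀ + R = [304 -271; -271 266]
K = P̄·Hᵀ·S⁻¹ = [-156/571 -116/571; 6078/7423 5969/7423; -291/571 -436/571]
x' − x̄ = [-400/571, 1090/7423, 1450/571] = K·y
y = (KᵀK)⁻¹·Kᵀ·(x' − x̄) = [10, -10]
z = y + H·x̄ = [10, -10] + [-11, 7] = [-1, -3]

z = [-1, -3]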